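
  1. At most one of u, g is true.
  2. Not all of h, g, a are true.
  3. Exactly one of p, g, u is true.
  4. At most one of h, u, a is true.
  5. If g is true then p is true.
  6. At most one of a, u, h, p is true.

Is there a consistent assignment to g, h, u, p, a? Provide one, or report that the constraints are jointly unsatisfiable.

g: False, h: False, u: True, p: False, a: False

  (1) {u, g}: 1 true — at most one ✓
  (2) {h, g, a}: 0/3 true — not all ✓
  (3) {p, g, u}: 1 true — exactly one ✓
  (4) {h, u, a}: 1 true — at most one ✓
  (5) g=F ⇒ p: vacuous ✓
  (6) {a, u, h, p}: 1 true — at most one ✓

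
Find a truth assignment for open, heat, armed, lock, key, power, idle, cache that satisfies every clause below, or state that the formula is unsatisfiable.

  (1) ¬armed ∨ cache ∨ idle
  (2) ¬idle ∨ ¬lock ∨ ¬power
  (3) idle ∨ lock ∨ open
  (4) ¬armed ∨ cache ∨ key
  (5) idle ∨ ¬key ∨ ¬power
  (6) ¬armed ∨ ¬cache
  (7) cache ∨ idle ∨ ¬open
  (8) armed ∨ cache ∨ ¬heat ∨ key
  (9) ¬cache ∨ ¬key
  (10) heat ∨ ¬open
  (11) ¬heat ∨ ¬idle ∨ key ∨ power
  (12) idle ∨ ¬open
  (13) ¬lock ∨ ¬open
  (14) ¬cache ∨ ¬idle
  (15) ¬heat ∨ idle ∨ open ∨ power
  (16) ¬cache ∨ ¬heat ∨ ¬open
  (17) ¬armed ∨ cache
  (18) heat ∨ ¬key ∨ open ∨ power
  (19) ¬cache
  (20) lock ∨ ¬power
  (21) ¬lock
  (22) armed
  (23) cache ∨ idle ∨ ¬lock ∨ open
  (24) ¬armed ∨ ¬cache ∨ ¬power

Case armed = True:
  (¬armed ∨ ¬cache) forces cache = False.
  Clause (¬armed ∨ cache) is falsified — contradiction.
Case armed = False:
  Clause (armed) is falsified — contradiction.
Both cases fail, so the formula is unsatisfiable.

Unsatisfiable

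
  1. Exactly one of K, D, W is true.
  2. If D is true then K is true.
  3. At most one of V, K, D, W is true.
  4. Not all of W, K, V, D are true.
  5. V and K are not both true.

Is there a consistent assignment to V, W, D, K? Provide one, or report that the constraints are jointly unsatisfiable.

V = False, W = True, D = False, K = False

  (1) {K, D, W}: 1 true — exactly one ✓
  (2) D=F ⇒ K: vacuous ✓
  (3) {V, K, D, W}: 1 true — at most one ✓
  (4) {W, K, V, D}: 1/4 true — not all ✓
  (5) V=F, K=F — not both ✓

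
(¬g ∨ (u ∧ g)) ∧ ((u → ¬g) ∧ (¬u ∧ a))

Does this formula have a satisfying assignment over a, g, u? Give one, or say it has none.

a = True, g = False, u = False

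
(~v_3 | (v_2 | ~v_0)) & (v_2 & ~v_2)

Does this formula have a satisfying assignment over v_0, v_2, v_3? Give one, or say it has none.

Unsatisfiable — no assignment works.

Case v_2 = True: the conjunct ~v_2 is False.
Case v_2 = False: the conjunct v_2 is False.
Both cases fail — unsatisfiable.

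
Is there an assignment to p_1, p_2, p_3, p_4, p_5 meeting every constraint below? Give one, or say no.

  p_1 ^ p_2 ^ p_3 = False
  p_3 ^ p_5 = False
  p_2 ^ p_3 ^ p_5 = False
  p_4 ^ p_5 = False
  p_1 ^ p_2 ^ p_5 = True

The formula is unsatisfiable.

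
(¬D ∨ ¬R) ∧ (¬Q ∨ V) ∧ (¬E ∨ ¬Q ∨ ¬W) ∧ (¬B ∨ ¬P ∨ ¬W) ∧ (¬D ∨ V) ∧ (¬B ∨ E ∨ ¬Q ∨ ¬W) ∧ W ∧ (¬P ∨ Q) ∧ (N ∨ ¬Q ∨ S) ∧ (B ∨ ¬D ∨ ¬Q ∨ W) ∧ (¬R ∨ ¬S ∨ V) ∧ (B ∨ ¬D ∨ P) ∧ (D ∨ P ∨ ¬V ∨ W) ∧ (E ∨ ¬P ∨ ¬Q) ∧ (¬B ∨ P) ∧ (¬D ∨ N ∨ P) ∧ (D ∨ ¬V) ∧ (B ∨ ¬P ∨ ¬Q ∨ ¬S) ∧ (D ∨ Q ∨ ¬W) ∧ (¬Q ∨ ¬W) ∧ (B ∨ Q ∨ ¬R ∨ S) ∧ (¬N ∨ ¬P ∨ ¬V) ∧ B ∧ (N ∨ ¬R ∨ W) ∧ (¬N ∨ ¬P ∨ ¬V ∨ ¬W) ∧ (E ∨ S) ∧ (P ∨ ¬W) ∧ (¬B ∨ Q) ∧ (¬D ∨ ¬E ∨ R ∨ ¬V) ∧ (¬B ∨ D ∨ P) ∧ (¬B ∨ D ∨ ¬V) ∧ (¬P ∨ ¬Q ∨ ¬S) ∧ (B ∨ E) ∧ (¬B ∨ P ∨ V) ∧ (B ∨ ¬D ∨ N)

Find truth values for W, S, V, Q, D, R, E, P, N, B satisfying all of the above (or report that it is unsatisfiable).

Unsatisfiable — no assignment works.

Case W = True:
  (¬Q ∨ ¬W) forces Q = False.
  (¬P ∨ Q) forces P = False.
  Clause (P ∨ ¬W) is falsified — contradiction.
Case W = False:
  Clause (W) is falsified — contradiction.
Both cases fail, so the formula is unsatisfiable.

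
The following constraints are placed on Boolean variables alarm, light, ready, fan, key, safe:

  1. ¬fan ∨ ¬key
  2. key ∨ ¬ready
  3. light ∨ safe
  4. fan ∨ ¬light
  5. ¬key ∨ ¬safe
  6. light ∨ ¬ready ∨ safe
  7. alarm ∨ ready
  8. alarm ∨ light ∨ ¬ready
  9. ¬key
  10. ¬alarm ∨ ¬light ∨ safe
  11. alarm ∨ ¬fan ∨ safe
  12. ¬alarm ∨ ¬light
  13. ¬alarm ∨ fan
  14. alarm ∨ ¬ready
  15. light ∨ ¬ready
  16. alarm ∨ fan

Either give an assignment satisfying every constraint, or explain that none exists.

alarm = True, light = False, ready = False, fan = True, key = False, safe = True

Unit clause (¬key) forces key = False.
In (key ∨ ¬ready) only ¬ready is left, so ready = False.
In (alarm ∨ ready) only alarm is left, so alarm = True.
In (¬alarm ∨ ¬light) only ¬light is left, so light = False.
In (¬alarm ∨ fan) only fan is left, so fan = True.
In (light ∨ safe) only safe is left, so safe = True.
All clauses satisfied.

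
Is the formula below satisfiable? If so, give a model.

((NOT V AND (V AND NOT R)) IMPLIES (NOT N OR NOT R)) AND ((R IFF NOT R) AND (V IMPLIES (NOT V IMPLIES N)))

The conjunct R IFF NOT R is unsatisfiable on its own:
  R=F: evaluates to False.
  R=T: evaluates to False.
So the whole conjunction is unsatisfiable.

Unsatisfiable — no assignment works.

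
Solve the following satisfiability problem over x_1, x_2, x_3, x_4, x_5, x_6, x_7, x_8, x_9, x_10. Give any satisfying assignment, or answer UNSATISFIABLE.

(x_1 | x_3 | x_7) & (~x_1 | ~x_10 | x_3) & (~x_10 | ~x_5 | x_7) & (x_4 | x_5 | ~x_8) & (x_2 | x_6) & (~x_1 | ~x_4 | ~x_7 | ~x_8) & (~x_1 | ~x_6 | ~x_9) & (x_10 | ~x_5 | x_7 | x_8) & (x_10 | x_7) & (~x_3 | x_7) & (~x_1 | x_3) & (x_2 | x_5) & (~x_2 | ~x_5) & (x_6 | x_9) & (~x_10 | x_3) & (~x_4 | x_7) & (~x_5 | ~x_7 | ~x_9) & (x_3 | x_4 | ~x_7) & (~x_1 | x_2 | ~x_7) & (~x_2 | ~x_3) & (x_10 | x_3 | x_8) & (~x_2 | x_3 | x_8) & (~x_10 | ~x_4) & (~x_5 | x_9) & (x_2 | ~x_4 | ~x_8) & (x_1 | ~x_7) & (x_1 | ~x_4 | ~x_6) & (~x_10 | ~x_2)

Case x_1 = True:
  (~x_1 | x_3) forces x_3 = True.
  (~x_3 | x_7) forces x_7 = True.
  (~x_1 | x_2 | ~x_7) forces x_2 = True.
  Clause (~x_2 | ~x_3) is falsified — contradiction.
Case x_1 = False:
  (x_1 | ~x_7) forces x_7 = False.
  (x_1 | x_3 | x_7) forces x_3 = True.
  Clause (~x_3 | x_7) is falsified — contradiction.
Both cases fail, so the formula is unsatisfiable.

The formula is unsatisfiable.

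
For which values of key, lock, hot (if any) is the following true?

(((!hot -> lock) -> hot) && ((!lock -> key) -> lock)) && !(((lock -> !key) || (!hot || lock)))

Unsatisfiable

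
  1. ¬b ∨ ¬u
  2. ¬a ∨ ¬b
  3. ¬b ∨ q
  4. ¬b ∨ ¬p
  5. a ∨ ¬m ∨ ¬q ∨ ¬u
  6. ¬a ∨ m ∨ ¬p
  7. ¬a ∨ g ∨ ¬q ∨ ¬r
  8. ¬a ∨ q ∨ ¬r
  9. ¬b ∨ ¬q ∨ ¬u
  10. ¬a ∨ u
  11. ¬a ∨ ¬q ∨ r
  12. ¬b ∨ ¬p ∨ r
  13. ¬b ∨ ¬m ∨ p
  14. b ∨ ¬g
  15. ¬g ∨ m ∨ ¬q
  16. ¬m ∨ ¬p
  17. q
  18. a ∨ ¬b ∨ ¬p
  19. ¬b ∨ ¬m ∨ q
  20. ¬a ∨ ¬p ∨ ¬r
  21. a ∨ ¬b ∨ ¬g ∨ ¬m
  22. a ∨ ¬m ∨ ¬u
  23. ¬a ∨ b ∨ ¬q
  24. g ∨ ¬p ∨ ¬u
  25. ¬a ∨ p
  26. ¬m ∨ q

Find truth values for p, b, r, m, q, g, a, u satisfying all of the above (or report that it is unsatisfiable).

p=T, b=F, r=T, m=F, q=T, g=F, a=F, u=F

Unit clause (q) forces q = True.
Set p = True.
  then (¬b ∨ ¬p) forces b = False.
  then (b ∨ ¬g) forces g = False.
  then (¬m ∨ ¬p) forces m = False.
  then (¬a ∨ b ∨ ¬q) forces a = False.
  then (g ∨ ¬p ∨ ¬u) forces u = False.
Set r = True.
All clauses satisfied.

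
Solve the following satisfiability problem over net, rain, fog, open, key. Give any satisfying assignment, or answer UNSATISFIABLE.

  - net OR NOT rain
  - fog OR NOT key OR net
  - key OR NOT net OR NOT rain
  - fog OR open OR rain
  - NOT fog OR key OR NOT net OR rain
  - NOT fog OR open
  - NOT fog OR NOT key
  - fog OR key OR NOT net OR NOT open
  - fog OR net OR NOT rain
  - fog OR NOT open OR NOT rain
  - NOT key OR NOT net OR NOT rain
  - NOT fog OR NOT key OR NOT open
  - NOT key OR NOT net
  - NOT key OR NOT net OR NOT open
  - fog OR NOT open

net = False, rain = False, fog = True, open = True, key = False

Set net = False.
  then (net OR NOT rain) forces rain = False.
Set fog = True.
  then (NOT fog OR open) forces open = True.
  then (NOT fog OR NOT key) forces key = False.
All clauses satisfied.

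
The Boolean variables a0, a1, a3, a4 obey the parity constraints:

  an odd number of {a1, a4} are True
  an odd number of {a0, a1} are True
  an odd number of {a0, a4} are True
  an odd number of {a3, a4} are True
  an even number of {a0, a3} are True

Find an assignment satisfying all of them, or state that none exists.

Adding constraints 1, 2, 3 mod 2: every variable appears an even number of times on the left, so the left side is 0.
But the right sides sum to 1 (mod 2). 0 ≠ 1 — the system is inconsistent.

Unsatisfiable — no assignment works.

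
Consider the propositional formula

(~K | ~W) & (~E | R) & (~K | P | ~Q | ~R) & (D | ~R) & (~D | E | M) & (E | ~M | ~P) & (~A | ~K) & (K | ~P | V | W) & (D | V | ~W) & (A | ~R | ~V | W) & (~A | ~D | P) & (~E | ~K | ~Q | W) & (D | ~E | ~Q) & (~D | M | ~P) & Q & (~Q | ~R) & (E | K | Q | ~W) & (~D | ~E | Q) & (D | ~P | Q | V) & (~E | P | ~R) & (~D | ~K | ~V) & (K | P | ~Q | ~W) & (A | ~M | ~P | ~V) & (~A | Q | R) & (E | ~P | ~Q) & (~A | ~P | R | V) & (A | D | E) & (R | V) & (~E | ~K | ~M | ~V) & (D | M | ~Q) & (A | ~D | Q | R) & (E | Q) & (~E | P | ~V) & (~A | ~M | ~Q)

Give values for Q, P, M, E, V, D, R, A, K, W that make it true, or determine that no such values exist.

Q = True; P = False; M = True; E = False; V = True; D = True; R = False; A = False; K = False; W = False

Unit clause (Q) forces Q = True.
In (~Q | ~R) only ~R is left, so R = False.
In (R | V) only V is left, so V = True.
In (~E | R) only ~E is left, so E = False.
In (E | ~P | ~Q) only ~P is left, so P = False.
Try M = False:
  (~D | E | M) forces D = False.
  clause (D | M | ~Q) is falsified — backtrack.
So M = True.
  then (~A | ~M | ~Q) forces A = False.
  then (A | D | E) forces D = True.
  then (~D | ~K | ~V) forces K = False.
  then (K | P | ~Q | ~W) forces W = False.
All clauses satisfied.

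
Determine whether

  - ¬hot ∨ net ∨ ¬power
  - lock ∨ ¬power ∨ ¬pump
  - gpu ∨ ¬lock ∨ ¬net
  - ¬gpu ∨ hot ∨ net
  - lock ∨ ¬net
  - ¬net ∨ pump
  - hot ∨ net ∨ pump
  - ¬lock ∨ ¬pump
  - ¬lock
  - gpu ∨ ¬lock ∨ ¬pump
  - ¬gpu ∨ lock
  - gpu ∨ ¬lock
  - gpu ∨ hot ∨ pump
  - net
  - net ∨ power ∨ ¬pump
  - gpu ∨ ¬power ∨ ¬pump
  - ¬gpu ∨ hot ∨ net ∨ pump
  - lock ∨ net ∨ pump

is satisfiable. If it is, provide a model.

Case lock = True:
  Clause (¬lock) is falsified — contradiction.
Case lock = False:
  (lock ∨ ¬net) forces net = False.
  Clause (net) is falsified — contradiction.
Both cases fail, so the formula is unsatisfiable.

The formula is unsatisfiable.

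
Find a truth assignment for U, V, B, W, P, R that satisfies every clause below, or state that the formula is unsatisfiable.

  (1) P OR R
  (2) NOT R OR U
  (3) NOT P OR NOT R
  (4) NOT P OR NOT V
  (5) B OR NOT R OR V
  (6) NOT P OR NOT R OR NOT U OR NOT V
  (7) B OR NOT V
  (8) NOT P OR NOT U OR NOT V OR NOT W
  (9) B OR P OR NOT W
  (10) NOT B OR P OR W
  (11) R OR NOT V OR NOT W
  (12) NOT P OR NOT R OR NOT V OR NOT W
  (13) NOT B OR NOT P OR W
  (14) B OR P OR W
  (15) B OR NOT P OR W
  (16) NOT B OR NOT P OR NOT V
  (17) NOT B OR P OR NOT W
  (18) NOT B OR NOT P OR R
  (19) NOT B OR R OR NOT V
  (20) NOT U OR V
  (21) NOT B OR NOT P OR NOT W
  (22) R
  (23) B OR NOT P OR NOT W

Unsatisfiable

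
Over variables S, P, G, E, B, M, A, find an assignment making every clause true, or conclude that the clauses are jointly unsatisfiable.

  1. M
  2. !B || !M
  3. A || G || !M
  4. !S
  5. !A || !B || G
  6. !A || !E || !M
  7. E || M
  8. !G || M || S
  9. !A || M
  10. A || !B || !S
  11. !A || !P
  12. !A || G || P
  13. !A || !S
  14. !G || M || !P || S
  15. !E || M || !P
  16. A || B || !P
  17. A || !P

S: False; P: False; G: True; E: True; B: False; M: True; A: False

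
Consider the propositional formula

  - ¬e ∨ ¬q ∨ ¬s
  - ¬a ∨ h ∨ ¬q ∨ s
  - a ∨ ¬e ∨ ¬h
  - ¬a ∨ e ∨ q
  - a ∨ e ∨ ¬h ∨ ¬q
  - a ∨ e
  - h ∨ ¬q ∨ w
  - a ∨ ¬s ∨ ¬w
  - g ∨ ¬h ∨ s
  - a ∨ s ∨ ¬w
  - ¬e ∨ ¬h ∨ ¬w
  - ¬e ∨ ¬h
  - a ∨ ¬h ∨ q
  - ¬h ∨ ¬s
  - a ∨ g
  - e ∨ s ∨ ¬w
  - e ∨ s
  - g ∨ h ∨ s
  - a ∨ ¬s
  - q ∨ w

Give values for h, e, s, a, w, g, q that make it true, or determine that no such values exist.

Set h = False.
Set e = True.
Set s = True.
  then (¬e ∨ ¬q ∨ ¬s) forces q = False.
  then (a ∨ ¬s) forces a = True.
  then (q ∨ w) forces w = True.
Set g = False.
All clauses satisfied.

h=F, e=T, s=T, a=T, w=T, g=F, q=F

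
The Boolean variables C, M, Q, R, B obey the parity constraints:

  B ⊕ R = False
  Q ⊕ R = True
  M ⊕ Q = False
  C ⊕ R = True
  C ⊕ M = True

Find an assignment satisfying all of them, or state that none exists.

Unsatisfiable

Adding constraints 2, 3, 4, 5 mod 2: every variable appears an even number of times on the left, so the left side is 0.
But the right sides sum to 1 (mod 2). 0 ≠ 1 — the system is inconsistent.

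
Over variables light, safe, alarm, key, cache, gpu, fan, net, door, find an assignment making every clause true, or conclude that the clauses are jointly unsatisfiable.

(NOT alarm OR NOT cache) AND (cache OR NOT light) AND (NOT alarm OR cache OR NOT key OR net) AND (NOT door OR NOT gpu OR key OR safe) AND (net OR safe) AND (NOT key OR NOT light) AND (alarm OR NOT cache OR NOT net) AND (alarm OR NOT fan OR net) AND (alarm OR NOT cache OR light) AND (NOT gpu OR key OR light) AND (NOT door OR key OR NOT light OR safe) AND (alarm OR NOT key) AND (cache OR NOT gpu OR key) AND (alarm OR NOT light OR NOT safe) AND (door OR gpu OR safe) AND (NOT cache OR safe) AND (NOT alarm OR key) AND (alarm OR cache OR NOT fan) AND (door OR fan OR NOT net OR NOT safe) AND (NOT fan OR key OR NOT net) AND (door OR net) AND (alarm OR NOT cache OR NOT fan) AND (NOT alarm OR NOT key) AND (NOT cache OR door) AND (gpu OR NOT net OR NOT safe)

light = False, safe = False, alarm = False, key = False, cache = False, gpu = False, fan = False, net = True, door = True

Set light = False.
Set safe = False.
  then (net OR safe) forces net = True.
  then (NOT cache OR safe) forces cache = False.
Try alarm = True:
  (NOT alarm OR key) forces key = True.
  clause (NOT alarm OR NOT key) is falsified — backtrack.
So alarm = False.
  then (alarm OR NOT key) forces key = False.
  then (cache OR NOT gpu OR key) forces gpu = False.
  then (door OR gpu OR safe) forces door = True.
  then (alarm OR cache OR NOT fan) forces fan = False.
All clauses satisfied.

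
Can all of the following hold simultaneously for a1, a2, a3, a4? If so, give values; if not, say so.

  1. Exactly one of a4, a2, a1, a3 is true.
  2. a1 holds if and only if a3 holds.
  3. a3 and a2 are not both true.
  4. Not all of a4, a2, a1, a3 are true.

a1 = False, a2 = True, a3 = False, a4 = False

  (1) {a4, a2, a1, a3}: 1 true — exactly one ✓
  (2) a1=F, a3=F — same ✓
  (3) a3=F, a2=T — not both ✓
  (4) {a4, a2, a1, a3}: 1/4 true — not all ✓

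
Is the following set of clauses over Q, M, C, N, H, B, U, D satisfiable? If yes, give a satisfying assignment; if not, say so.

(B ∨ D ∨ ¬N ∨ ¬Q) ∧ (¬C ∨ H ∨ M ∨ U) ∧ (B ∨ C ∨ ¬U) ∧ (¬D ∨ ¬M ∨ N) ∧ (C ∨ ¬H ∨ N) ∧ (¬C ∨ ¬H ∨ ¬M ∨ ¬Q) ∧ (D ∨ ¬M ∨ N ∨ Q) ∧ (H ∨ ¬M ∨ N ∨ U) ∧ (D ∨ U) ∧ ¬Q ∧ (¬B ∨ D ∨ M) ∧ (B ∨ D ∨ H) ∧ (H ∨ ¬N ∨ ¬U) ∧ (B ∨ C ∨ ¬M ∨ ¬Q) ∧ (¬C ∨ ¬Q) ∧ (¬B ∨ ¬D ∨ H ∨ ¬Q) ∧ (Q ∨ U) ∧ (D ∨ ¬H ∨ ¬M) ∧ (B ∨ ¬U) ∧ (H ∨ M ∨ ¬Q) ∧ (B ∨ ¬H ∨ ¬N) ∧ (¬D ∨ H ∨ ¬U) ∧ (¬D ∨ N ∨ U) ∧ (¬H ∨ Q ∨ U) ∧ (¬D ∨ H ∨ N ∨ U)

Q = False; M = False; C = True; N = True; H = True; B = True; U = True; D = True

Unit clause (¬Q) forces Q = False.
In (Q ∨ U) only U is left, so U = True.
In (B ∨ ¬U) only B is left, so B = True.
Set M = False.
  then (¬B ∨ D ∨ M) forces D = True.
  then (¬D ∨ H ∨ ¬U) forces H = True.
Set C = True.
Set N = True.
All clauses satisfied.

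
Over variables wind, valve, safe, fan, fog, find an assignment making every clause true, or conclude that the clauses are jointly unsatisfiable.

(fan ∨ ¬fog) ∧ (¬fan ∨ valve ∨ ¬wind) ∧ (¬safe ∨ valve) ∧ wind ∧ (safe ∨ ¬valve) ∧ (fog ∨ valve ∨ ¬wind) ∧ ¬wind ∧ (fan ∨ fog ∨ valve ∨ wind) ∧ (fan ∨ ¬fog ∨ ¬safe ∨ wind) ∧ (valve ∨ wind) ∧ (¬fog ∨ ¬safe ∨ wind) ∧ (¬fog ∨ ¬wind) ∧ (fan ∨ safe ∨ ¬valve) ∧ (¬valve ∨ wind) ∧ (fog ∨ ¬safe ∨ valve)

No satisfying assignment exists.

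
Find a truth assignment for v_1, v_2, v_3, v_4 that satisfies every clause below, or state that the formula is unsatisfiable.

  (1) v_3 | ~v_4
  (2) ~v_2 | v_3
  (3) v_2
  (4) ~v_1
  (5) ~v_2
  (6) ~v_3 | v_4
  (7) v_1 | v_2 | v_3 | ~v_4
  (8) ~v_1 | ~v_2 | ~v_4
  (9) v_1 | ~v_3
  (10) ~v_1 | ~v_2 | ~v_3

Case v_2 = True:
  Clause (~v_2) is falsified — contradiction.
Case v_2 = False:
  Clause (v_2) is falsified — contradiction.
Both cases fail, so the formula is unsatisfiable.

Unsatisfiable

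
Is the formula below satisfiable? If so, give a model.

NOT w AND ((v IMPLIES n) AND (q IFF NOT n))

w: False, n: True, q: False, v: False

  NOT w = True
  (v IMPLIES n) AND (q IFF NOT n) = True
    v IMPLIES n = True
    q IFF NOT n = True
      NOT n = False
Both conjuncts True, so the formula holds.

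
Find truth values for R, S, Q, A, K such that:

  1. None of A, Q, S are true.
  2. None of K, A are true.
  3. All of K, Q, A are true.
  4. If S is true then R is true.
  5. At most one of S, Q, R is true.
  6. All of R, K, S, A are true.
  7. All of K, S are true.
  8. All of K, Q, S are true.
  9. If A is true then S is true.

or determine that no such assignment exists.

Case S = True:
  Constraint (1) is violated (S=T) — contradiction.
Case S = False:
  Constraint (6) is violated (S=F) — contradiction.
Both cases fail — unsatisfiable.

Unsatisfiable — no assignment works.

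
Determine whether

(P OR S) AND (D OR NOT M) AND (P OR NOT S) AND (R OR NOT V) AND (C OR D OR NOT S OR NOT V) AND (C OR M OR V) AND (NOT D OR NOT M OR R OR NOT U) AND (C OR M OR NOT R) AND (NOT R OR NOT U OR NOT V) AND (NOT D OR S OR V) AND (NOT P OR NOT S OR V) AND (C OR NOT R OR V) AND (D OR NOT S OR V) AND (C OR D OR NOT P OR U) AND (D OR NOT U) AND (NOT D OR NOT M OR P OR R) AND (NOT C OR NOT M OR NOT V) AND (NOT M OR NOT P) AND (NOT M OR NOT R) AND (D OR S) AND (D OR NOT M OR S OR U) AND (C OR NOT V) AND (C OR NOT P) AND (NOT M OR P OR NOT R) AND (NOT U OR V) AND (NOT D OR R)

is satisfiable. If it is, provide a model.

Set R = True.
  then (NOT M OR NOT R) forces M = False.
  then (C OR M OR NOT R) forces C = True.
Set S = False.
  then (P OR S) forces P = True.
  then (D OR S) forces D = True.
  then (NOT D OR S OR V) forces V = True.
  then (NOT R OR NOT U OR NOT V) forces U = False.
All clauses satisfied.

R = True, S = False, M = False, V = True, C = True, P = True, D = True, U = False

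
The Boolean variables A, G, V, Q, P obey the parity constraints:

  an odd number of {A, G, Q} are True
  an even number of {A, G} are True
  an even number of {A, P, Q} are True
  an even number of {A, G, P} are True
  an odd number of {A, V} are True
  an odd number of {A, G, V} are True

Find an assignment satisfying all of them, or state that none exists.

Adding constraints 1, 2, 3, 4, 5, 6 mod 2: every variable appears an even number of times on the left, so the left side is 0.
But the right sides sum to 1 (mod 2). 0 ≠ 1 — the system is inconsistent.

Unsatisfiable — no assignment works.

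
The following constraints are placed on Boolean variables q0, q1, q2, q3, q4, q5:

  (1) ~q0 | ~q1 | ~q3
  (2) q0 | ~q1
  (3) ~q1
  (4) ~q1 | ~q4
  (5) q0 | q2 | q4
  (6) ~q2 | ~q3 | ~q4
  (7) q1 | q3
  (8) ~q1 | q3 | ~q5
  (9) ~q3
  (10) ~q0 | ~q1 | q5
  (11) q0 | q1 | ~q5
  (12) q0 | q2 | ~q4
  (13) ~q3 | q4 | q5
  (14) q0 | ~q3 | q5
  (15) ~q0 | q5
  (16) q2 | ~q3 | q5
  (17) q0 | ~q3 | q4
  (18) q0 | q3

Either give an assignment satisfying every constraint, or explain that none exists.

No satisfying assignment exists.

Case q1 = True:
  Clause (~q1) is falsified — contradiction.
Case q1 = False:
  (q1 | q3) forces q3 = True.
  Clause (~q3) is falsified — contradiction.
Both cases fail, so the formula is unsatisfiable.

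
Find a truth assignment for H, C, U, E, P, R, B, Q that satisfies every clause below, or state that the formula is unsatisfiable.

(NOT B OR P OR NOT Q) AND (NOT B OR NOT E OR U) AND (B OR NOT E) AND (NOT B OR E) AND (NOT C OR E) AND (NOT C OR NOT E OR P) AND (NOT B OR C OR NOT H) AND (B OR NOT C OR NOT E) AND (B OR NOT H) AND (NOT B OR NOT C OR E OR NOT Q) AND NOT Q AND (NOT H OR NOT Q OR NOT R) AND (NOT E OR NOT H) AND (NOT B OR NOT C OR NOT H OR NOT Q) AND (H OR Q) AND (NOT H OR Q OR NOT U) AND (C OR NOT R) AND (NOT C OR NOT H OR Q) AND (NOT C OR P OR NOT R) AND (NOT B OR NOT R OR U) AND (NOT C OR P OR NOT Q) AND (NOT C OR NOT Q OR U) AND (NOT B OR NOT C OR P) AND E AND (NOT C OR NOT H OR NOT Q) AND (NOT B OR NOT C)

Case H = True:
  (B OR NOT H) forces B = True.
  (NOT B OR E) forces E = True.
  Clause (NOT E OR NOT H) is falsified — contradiction.
Case H = False:
  (NOT Q) forces Q = False.
  Clause (H OR Q) is falsified — contradiction.
Both cases fail, so the formula is unsatisfiable.

UNSATISFIABLE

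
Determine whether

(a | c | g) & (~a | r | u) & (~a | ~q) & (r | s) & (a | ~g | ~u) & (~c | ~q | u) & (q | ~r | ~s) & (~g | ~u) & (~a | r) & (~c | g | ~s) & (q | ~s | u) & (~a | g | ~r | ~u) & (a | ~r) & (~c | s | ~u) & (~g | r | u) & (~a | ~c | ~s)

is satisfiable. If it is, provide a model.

r = True, c = False, u = False, q = False, g = False, s = False, a = True

Set r = True.
  then (a | ~r) forces a = True.
  then (~a | ~q) forces q = False.
  then (q | ~r | ~s) forces s = False.
Set c = False.
Try u = True:
  (~g | ~u) forces g = False.
  clause (~a | g | ~r | ~u) is falsified — backtrack.
So u = False.
Set g = False.
All clauses satisfied.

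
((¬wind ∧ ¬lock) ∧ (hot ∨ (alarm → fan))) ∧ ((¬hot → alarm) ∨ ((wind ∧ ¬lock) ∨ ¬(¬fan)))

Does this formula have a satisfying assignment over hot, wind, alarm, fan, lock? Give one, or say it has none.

hot = True; wind = False; alarm = True; fan = False; lock = False

  (¬wind ∧ ¬lock) ∧ (hot ∨ (alarm → fan)) = True
    ¬wind ∧ ¬lock = True
      ¬wind = True
      ¬lock = True
    hot ∨ (alarm → fan) = True
      alarm → fan = False
  (¬hot → alarm) ∨ ((wind ∧ ¬lock) ∨ ¬(¬fan)) = True
    ¬hot → alarm = True
      ¬hot = False
    (wind ∧ ¬lock) ∨ ¬(¬fan) = False
      wind ∧ ¬lock = False
        ¬lock = True
      ¬(¬fan) = False
        ¬fan = True
Both conjuncts True, so the formula holds.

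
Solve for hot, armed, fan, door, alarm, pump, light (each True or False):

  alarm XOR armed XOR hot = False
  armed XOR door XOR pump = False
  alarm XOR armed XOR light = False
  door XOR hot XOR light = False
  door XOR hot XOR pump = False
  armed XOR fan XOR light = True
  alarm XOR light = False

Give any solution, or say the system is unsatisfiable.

hot=F, armed=F, fan=T, door=F, alarm=F, pump=F, light=F

alarm XOR armed XOR hot = F XOR F XOR F = False ✓
armed XOR door XOR pump = F XOR F XOR F = False ✓
alarm XOR armed XOR light = F XOR F XOR F = False ✓
door XOR hot XOR light = F XOR F XOR F = False ✓
door XOR hot XOR pump = F XOR F XOR F = False ✓
armed XOR fan XOR light = F XOR T XOR F = True ✓
alarm XOR light = F XOR F = False ✓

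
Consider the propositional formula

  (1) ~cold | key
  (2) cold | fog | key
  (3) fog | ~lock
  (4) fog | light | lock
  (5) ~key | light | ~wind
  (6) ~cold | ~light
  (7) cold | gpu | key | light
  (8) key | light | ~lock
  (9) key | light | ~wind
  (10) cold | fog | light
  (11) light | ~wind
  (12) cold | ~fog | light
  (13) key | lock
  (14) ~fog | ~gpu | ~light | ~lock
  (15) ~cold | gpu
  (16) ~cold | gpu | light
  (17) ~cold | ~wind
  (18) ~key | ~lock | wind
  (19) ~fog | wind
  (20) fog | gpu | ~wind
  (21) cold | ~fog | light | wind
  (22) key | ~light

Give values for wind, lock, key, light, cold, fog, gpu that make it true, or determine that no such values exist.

wind = True, lock = False, key = True, light = True, cold = False, fog = False, gpu = True

Set wind = True.
  then (light | ~wind) forces light = True.
  then (~cold | ~wind) forces cold = False.
  then (key | ~light) forces key = True.
Set lock = False.
Set fog = False.
  then (fog | gpu | ~wind) forces gpu = True.
All clauses satisfied.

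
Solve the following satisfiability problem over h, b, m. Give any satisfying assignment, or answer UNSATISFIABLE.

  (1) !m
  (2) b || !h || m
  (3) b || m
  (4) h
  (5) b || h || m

Unit clause (!m) forces m = False.
In (b || m) only b is left, so b = True.
Unit clause (h) forces h = True.
Check each clause:
  (!m): !m holds.
  (b || !h || m): b holds.
  (b || m): b holds.
  (h): h holds.
  (b || h || m): b holds.
All clauses satisfied.

h = True; b = True; m = False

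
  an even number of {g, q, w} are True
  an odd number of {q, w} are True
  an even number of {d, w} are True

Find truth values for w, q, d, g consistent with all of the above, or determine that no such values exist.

w: False, q: True, d: False, g: True

{g, q, w}: 2 true → even ✓
{q, w}: 1 true → odd ✓
{d, w}: 0 true → even ✓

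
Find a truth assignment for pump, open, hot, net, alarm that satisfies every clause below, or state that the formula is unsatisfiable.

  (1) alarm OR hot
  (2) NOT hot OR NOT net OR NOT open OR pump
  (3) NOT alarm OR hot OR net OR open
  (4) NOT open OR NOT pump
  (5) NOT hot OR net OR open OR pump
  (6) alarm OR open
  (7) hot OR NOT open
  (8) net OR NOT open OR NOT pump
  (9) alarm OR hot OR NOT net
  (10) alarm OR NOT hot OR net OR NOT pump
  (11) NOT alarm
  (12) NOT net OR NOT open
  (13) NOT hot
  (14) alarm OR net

Unsatisfiable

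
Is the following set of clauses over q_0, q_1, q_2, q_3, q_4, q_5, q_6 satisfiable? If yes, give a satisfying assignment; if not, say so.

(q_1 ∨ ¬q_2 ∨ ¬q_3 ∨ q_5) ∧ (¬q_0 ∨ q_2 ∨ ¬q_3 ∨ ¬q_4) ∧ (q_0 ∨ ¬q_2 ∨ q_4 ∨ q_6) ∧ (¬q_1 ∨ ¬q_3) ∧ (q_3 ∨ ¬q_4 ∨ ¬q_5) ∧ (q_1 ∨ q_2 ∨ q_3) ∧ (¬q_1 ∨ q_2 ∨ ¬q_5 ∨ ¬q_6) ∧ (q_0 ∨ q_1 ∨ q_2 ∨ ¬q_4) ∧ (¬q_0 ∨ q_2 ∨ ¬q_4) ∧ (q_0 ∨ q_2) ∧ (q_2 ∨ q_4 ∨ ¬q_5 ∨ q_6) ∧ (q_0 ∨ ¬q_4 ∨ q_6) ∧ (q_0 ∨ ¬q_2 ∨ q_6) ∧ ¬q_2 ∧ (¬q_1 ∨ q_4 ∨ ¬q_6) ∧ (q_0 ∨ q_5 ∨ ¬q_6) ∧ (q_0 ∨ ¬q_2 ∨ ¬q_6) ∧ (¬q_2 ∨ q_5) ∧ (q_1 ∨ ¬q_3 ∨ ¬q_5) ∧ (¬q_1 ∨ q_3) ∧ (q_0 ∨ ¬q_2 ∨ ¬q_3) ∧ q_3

q_0: True, q_1: False, q_2: False, q_3: True, q_4: False, q_5: False, q_6: True

Unit clause (¬q_2) forces q_2 = False.
Unit clause (q_3) forces q_3 = True.
In (¬q_1 ∨ ¬q_3) only ¬q_1 is left, so q_1 = False.
In (q_0 ∨ q_2) only q_0 is left, so q_0 = True.
In (q_1 ∨ ¬q_3 ∨ ¬q_5) only ¬q_5 is left, so q_5 = False.
In (¬q_0 ∨ q_2 ∨ ¬q_3 ∨ ¬q_4) only ¬q_4 is left, so q_4 = False.
Set q_6 = True.
All clauses satisfied.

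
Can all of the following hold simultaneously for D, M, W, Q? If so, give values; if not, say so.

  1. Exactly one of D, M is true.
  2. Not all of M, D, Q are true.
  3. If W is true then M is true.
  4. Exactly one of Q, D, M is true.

D = True; M = False; W = False; Q = False

  (1) {D, M}: 1 true — exactly one ✓
  (2) {M, D, Q}: 1/3 true — not all ✓
  (3) W=F ⇒ M: vacuous ✓
  (4) {Q, D, M}: 1 true — exactly one ✓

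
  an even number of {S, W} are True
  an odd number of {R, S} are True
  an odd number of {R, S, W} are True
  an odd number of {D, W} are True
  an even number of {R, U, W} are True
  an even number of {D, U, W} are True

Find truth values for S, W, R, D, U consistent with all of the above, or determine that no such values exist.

S: False; W: False; R: True; D: True; U: True

{S, W}: 0 true → even ✓
{R, S}: 1 true → odd ✓
{R, S, W}: 1 true → odd ✓
{D, W}: 1 true → odd ✓
{R, U, W}: 2 true → even ✓
{D, U, W}: 2 true → even ✓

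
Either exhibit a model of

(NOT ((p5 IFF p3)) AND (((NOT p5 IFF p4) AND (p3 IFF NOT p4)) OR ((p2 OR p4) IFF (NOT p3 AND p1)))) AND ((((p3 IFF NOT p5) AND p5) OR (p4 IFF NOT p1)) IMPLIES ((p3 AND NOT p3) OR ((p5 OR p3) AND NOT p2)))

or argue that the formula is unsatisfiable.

p1 = True, p2 = False, p3 = True, p4 = False, p5 = False

  NOT ((p5 IFF p3)) AND (((NOT p5 IFF p4) AND (p3 IFF NOT p4)) OR ((p2 OR p4) IFF (NOT p3 AND p1))) = True
    NOT ((p5 IFF p3)) = True
      p5 IFF p3 = False
    ((NOT p5 IFF p4) AND (p3 IFF NOT p4)) OR ((p2 OR p4) IFF (NOT p3 AND p1)) = True
      (NOT p5 IFF p4) AND (p3 IFF NOT p4) = False
        NOT p5 IFF p4 = False
          NOT p5 = True
        p3 IFF NOT p4 = True
          NOT p4 = True
      (p2 OR p4) IFF (NOT p3 AND p1) = True
        p2 OR p4 = False
        NOT p3 AND p1 = False
          NOT p3 = False
  (((p3 IFF NOT p5) AND p5) OR (p4 IFF NOT p1)) IMPLIES ((p3 AND NOT p3) OR ((p5 OR p3) AND NOT p2)) = True
    ((p3 IFF NOT p5) AND p5) OR (p4 IFF NOT p1) = True
      (p3 IFF NOT p5) AND p5 = False
        p3 IFF NOT p5 = True
          NOT p5 = True
      p4 IFF NOT p1 = True
        NOT p1 = False
    (p3 AND NOT p3) OR ((p5 OR p3) AND NOT p2) = True
      p3 AND NOT p3 = False
        NOT p3 = False
      (p5 OR p3) AND NOT p2 = True
        p5 OR p3 = True
        NOT p2 = True
Both conjuncts True, so the formula holds.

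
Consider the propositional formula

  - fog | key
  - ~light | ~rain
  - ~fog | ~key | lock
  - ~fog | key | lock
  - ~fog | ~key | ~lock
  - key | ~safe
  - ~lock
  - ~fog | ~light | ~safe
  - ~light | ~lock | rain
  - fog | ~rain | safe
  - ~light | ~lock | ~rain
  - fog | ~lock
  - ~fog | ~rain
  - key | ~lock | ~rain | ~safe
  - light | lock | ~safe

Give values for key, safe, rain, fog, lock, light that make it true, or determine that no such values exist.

Unit clause (~lock) forces lock = False.
Set key = True.
  then (~fog | ~key | lock) forces fog = False.
Set safe = False.
  then (fog | ~rain | safe) forces rain = False.
Set light = False.
All clauses satisfied.

key = True, safe = False, rain = False, fog = False, lock = False, light = False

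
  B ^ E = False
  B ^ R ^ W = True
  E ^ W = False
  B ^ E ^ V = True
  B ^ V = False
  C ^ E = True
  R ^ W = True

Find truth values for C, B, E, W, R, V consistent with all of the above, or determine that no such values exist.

Adding constraints 1, 2, 4, 5, 7 mod 2: every variable appears an even number of times on the left, so the left side is 0.
But the right sides sum to 1 (mod 2). 0 ≠ 1 — the system is inconsistent.

The formula is unsatisfiable.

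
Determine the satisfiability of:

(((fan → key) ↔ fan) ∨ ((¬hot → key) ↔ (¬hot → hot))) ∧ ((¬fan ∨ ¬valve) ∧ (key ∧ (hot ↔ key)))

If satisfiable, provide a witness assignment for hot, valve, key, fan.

hot = True; valve = False; key = True; fan = False

  ((fan → key) ↔ fan) ∨ ((¬hot → key) ↔ (¬hot → hot)) = True
    (fan → key) ↔ fan = False
      fan → key = True
    (¬hot → key) ↔ (¬hot → hot) = True
      ¬hot → key = True
        ¬hot = False
      ¬hot → hot = True
        ¬hot = False
  (¬fan ∨ ¬valve) ∧ (key ∧ (hot ↔ key)) = True
    ¬fan ∨ ¬valve = True
      ¬fan = True
      ¬valve = True
    key ∧ (hot ↔ key) = True
      hot ↔ key = True
Both conjuncts True, so the formula holds.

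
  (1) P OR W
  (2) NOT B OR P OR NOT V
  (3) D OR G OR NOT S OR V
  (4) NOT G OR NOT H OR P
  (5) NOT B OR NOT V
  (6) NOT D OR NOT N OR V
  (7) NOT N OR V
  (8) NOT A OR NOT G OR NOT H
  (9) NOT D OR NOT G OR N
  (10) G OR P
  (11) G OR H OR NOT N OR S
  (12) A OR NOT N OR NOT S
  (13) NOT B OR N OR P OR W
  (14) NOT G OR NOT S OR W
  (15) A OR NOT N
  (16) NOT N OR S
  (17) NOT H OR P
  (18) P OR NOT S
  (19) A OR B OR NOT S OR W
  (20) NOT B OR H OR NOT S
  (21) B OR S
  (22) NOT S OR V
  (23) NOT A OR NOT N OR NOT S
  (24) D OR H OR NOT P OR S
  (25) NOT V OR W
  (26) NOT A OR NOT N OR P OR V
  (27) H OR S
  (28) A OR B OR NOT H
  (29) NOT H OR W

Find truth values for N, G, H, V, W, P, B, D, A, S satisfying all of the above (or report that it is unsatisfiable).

Set N = False.
Set G = True.
  then (NOT D OR NOT G OR N) forces D = False.
Set H = False.
  then (H OR S) forces S = True.
  then (NOT G OR NOT S OR W) forces W = True.
  then (P OR NOT S) forces P = True.
  then (NOT B OR H OR NOT S) forces B = False.
  then (NOT S OR V) forces V = True.
Set A = False.
All clauses satisfied.

N=F, G=T, H=F, V=T, W=T, P=T, B=F, D=F, A=F, S=T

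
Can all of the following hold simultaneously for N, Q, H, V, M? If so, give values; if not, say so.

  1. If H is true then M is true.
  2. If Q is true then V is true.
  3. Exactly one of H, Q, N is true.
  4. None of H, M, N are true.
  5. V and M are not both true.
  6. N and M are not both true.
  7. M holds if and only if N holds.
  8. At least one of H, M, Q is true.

N = False; Q = True; H = False; V = True; M = False

  (1) H=F ⇒ M: vacuous ✓
  (2) Q=T ⇒ V: T ✓
  (3) {H, Q, N}: 1 true — exactly one ✓
  (4) {H, M, N}: 0 true — none ✓
  (5) V=T, M=F — not both ✓
  (6) N=F, M=F — not both ✓
  (7) M=F, N=F — same ✓
  (8) {H, M, Q}: 1 true — at least one ✓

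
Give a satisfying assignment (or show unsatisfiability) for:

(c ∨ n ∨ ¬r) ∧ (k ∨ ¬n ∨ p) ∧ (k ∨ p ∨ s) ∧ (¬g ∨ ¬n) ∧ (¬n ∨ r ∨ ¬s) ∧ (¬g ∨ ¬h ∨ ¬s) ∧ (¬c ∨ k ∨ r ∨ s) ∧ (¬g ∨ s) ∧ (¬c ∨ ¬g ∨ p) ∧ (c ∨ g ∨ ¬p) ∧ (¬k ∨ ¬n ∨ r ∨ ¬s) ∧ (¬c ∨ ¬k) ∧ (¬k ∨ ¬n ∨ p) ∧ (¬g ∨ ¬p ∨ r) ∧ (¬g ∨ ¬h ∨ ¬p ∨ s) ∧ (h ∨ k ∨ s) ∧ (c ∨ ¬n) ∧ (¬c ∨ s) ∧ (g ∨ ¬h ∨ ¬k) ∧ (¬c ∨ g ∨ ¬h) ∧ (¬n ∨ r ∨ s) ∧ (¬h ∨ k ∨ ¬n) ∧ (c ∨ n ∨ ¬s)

p = False, k = False, r = True, c = True, n = False, g = False, h = False, s = True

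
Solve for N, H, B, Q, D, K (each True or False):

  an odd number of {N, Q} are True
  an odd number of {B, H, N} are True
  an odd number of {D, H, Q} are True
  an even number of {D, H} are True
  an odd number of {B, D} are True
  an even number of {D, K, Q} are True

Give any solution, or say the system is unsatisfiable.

N = False, H = True, B = False, Q = True, D = True, K = False

{N, Q}: 1 true → odd ✓
{B, H, N}: 1 true → odd ✓
{D, H, Q}: 3 true → odd ✓
{D, H}: 2 true → even ✓
{B, D}: 1 true → odd ✓
{D, K, Q}: 2 true → even ✓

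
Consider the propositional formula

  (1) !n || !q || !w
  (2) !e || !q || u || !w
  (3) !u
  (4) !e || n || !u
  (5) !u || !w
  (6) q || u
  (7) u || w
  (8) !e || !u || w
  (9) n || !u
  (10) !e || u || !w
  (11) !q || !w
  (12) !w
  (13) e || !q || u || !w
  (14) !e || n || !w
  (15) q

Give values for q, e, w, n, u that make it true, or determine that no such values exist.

Case w = True:
  Clause (!w) is falsified — contradiction.
Case w = False:
  (!u) forces u = False.
  Clause (u || w) is falsified — contradiction.
Both cases fail, so the formula is unsatisfiable.

Unsatisfiable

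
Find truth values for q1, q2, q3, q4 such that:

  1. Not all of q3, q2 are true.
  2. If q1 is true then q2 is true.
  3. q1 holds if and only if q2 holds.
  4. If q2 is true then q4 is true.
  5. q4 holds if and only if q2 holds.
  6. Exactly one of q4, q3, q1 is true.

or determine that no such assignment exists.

q1: False; q2: False; q3: True; q4: False

  (1) {q3, q2}: 1/2 true — not all ✓
  (2) q1=F ⇒ q2: vacuous ✓
  (3) q1=F, q2=F — same ✓
  (4) q2=F ⇒ q4: vacuous ✓
  (5) q4=F, q2=F — same ✓
  (6) {q4, q3, q1}: 1 true — exactly one ✓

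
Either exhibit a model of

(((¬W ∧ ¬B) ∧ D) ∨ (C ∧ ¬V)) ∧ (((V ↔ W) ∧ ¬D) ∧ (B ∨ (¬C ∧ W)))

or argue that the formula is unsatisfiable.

V: False, B: True, C: True, D: False, W: False

  ((¬W ∧ ¬B) ∧ D) ∨ (C ∧ ¬V) = True
    (¬W ∧ ¬B) ∧ D = False
      ¬W ∧ ¬B = False
        ¬W = True
        ¬B = False
    C ∧ ¬V = True
      ¬V = True
  ((V ↔ W) ∧ ¬D) ∧ (B ∨ (¬C ∧ W)) = True
    (V ↔ W) ∧ ¬D = True
      V ↔ W = True
      ¬D = True
    B ∨ (¬C ∧ W) = True
      ¬C ∧ W = False
        ¬C = False
Both conjuncts True, so the formula holds.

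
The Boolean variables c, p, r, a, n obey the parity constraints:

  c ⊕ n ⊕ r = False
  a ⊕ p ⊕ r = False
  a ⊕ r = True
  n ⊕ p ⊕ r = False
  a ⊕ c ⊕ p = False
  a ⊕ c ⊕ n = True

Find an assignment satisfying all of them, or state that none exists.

c = True; p = True; r = True; a = False; n = False

c ⊕ n ⊕ r = T ⊕ F ⊕ T = False ✓
a ⊕ p ⊕ r = F ⊕ T ⊕ T = False ✓
a ⊕ r = F ⊕ T = True ✓
n ⊕ p ⊕ r = F ⊕ T ⊕ T = False ✓
a ⊕ c ⊕ p = F ⊕ T ⊕ T = False ✓
a ⊕ c ⊕ n = F ⊕ T ⊕ F = True ✓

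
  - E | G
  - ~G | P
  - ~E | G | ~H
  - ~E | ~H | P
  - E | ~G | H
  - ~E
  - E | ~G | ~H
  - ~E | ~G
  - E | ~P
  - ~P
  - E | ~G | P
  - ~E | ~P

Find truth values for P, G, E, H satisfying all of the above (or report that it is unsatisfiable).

Unsatisfiable — no assignment works.

Case P = True:
  Clause (~P) is falsified — contradiction.
Case P = False:
  (~G | P) forces G = False.
  (E | G) forces E = True.
  Clause (~E) is falsified — contradiction.
Both cases fail, so the formula is unsatisfiable.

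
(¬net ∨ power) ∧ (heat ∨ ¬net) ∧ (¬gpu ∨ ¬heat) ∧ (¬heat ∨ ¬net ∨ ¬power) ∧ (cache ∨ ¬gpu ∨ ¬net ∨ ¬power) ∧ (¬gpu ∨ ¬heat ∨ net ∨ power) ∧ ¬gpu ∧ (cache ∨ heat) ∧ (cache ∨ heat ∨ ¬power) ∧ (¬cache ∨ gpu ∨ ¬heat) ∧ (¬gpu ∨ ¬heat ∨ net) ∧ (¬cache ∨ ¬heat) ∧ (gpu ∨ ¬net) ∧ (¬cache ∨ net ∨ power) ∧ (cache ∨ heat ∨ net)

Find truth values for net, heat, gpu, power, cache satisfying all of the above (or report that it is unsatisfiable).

Unit clause (¬gpu) forces gpu = False.
In (gpu ∨ ¬net) only ¬net is left, so net = False.
Set heat = True.
  then (¬cache ∨ gpu ∨ ¬heat) forces cache = False.
Set power = True.
All clauses satisfied.

net=F, heat=T, gpu=F, power=T, cache=F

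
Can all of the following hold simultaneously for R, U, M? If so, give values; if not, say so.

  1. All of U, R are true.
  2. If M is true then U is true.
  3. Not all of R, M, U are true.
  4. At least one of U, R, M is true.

R = True; U = True; M = False

  (1) {U, R}: all 2 true ✓
  (2) M=F ⇒ U: vacuous ✓
  (3) {R, M, U}: 2/3 true — not all ✓
  (4) {U, R, M}: 2 true — at least one ✓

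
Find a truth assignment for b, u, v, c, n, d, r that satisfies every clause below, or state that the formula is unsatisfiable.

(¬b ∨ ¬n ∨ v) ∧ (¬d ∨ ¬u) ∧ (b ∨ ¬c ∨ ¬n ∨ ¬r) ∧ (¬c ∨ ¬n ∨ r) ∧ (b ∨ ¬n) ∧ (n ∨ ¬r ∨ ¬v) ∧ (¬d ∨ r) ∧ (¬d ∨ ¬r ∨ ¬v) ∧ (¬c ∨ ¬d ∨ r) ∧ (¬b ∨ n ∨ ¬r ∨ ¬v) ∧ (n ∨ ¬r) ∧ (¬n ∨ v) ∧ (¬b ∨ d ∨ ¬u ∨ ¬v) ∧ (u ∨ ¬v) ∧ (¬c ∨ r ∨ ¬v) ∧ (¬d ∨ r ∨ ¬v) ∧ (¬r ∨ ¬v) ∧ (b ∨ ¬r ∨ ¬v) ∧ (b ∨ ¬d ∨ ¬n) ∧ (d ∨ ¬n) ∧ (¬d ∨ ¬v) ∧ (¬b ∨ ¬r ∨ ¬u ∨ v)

b=F, u=T, v=T, c=F, n=F, d=F, r=F

Set b = False.
  then (b ∨ ¬n) forces n = False.
  then (n ∨ ¬r) forces r = False.
  then (¬d ∨ r) forces d = False.
Set u = True.
Set v = True.
  then (¬c ∨ r ∨ ¬v) forces c = False.
All clauses satisfied.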